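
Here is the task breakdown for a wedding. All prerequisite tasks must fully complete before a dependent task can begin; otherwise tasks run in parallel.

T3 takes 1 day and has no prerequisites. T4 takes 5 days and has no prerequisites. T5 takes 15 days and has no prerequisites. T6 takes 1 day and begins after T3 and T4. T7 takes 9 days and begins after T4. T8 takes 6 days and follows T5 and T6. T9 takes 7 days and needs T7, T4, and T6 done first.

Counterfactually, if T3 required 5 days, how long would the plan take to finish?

Critical path before the change: T4→T7→T9 = 5+9+7 = 21 giving 21 days.
T3 has 12 days of float (longest path through it is 9).
The critical path is still T4→T7→T9; finish is now 21 days.

21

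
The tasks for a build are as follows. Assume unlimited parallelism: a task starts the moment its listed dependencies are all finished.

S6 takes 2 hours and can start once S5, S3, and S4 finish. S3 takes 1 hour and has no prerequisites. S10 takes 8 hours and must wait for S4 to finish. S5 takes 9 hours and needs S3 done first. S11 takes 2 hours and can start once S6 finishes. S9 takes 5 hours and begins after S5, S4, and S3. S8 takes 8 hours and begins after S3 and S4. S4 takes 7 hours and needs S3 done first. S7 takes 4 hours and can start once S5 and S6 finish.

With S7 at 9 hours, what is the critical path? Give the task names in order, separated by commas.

Critical path before the change: S3→S5→S6→S7 = 1+9+2+4 = 16 giving 16 hours.
Since S7 is critical, the +5 change carries straight to that chain (now 21 hours).
The critical path is still S3→S5→S6→S7; finish is now 21 hours.

S3, S5, S6, S7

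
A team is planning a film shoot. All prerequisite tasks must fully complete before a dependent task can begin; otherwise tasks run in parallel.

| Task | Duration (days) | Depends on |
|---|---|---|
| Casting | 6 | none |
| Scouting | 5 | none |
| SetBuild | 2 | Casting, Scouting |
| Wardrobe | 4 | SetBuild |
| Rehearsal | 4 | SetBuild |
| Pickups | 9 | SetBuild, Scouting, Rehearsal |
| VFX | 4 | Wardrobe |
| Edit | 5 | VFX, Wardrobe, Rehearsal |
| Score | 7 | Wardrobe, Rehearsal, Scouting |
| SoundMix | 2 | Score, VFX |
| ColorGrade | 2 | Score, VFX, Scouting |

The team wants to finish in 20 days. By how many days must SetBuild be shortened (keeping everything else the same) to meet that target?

1

Current finish: 21 days; target: 20.
SetBuild is on every critical path, so each day cut from SetBuild cuts the finish by one (this holds down to a finish of 20).
Need 21 − 20 = 1 day off SetBuild → SetBuild becomes 1 day, finish becomes 20.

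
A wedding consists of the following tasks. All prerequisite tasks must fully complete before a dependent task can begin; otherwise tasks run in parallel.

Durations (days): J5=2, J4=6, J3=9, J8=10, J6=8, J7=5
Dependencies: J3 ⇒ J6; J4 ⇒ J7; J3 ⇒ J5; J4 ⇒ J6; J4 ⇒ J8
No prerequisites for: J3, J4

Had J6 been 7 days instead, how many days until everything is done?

16

Baseline: J3→J6 = 9+8 = 17 → 17 days.
Since J6 is critical, the -1 change carries straight to that chain (now 16 days).
That remains the longest chain; total 16 days.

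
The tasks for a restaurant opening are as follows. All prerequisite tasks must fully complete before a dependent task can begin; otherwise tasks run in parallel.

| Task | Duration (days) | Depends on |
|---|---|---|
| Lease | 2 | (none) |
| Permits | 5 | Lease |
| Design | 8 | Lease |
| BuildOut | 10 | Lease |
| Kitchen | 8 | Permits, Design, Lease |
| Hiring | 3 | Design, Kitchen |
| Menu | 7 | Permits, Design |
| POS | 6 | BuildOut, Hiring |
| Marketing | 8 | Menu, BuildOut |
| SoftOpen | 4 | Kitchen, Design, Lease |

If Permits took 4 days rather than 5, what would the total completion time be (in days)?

27

Baseline: Lease→Design→Kitchen→Hiring→POS = 2+8+8+3+6 = 27 → 27 days.
Permits has 3 days of float (longest path through it is 24).
No other chain overtakes it, so the finish is 27 days.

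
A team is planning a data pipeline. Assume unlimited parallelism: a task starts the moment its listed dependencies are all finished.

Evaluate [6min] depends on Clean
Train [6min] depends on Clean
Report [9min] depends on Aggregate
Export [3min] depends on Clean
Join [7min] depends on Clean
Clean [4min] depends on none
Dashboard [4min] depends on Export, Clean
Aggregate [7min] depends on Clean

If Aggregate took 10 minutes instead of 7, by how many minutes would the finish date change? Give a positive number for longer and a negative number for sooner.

3

The binding path is Clean→Aggregate→Report = 4+7+9 = 20; finish at 20 minutes.
Aggregate lies on that path, so at 10 minutes the path becomes 23 minutes.
No other chain overtakes it, so the finish is 23 minutes.
Change in finish: 23 − 20 = +3 minutes.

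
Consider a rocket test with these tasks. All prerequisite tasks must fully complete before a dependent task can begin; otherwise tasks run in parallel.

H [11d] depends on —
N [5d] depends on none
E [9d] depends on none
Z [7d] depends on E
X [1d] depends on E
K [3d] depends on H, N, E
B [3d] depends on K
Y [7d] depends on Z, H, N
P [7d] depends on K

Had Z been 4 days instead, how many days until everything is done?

21

Actual critical path: E→Z→Y = 9+7+7 = 23 ⇒ 23 days.
Z lies on that path, so at 4 days the path becomes 20 days.
New critical path: H→K→P = 11+3+7 = 21 ⇒ 21 days.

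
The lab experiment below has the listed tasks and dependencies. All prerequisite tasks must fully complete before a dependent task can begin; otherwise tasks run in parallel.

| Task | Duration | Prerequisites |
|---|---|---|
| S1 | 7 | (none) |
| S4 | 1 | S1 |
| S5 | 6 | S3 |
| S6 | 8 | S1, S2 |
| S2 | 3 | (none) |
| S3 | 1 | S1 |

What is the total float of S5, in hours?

Critical path: S1→S6 = 7+8 = 15, so the finish is 15 hours.
The longest chain containing S5 totals 14 hours.
Slack of S5 = 9 − 8 = 1 hour.

1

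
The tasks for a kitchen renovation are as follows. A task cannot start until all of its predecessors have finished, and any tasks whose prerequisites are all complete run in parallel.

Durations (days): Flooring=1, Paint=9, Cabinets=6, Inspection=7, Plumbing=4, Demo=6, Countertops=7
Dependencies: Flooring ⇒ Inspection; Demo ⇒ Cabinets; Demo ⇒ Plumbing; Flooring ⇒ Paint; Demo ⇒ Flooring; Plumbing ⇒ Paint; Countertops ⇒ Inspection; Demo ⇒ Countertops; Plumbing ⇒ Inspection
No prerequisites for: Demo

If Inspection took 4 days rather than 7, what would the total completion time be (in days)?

19

Actual critical path: Demo→Countertops→Inspection = 6+7+7 = 20 ⇒ 20 days.
Inspection is on the critical path; changing it to 4 makes that path 17 days.
Now Demo→Plumbing→Paint = 6+4+9 = 19 is longest, so the finish becomes 19 days.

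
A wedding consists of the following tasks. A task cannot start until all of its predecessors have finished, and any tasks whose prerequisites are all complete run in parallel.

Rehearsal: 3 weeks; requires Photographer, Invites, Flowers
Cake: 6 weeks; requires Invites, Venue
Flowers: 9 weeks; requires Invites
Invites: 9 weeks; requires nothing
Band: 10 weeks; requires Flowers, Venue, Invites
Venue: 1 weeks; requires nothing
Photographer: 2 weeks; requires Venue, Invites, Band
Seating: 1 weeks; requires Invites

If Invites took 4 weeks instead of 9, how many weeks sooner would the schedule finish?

Baseline: Invites→Flowers→Band→Photographer→Rehearsal = 9+9+10+2+3 = 33 → 33 weeks.
Since Invites is critical, the -5 change carries straight to that chain (now 28 weeks).
No other chain overtakes it, so the finish is 28 weeks.
Change in finish: 28 − 33 = -5 weeks.

5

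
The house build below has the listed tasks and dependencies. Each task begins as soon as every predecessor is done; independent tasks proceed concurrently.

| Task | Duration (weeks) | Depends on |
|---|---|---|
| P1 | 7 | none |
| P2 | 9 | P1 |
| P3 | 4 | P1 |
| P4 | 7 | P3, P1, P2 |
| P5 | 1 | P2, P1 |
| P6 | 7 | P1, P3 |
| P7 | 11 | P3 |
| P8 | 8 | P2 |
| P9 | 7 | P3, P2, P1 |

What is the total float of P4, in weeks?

1

Critical path: P1→P2→P8 = 7+9+8 = 24, so the finish is 24 weeks.
The longest chain containing P4 totals 23 weeks.
Slack of P4 = 17 − 16 = 1 week.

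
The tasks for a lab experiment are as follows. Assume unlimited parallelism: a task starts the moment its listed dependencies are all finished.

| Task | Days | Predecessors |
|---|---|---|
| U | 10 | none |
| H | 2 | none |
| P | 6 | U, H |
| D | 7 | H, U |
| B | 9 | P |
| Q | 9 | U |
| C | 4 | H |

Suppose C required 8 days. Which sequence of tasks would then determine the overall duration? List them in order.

U, P, B

Baseline: U→P→B = 10+6+9 = 25 → 25 days.
C has 19 days of float (longest path through it is 6).
The critical path is still U→P→B; finish is now 25 days.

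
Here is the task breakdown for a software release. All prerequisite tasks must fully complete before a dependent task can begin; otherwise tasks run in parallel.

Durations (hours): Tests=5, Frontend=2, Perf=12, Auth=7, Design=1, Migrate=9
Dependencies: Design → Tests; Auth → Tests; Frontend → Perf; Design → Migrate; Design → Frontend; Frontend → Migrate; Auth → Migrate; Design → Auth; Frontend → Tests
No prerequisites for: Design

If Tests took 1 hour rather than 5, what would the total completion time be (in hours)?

As given, the longest chain is Design→Auth→Migrate = 1+7+9 = 17, so the finish is 17 hours.
The longest path through Tests is only 13 hours, so Tests has float 4.
No other chain overtakes it, so the finish is 17 hours.

17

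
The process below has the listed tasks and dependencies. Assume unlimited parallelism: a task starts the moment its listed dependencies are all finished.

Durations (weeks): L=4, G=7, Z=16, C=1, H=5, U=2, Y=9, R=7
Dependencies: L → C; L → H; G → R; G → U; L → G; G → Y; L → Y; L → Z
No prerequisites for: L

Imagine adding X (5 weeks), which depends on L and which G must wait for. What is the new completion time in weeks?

Originally the job takes 20 weeks.
With X inserted, G now waits for max(L, X).
New critical path: L→X→G→Y = 4+5+7+9 = 25 ⇒ 25 weeks.

25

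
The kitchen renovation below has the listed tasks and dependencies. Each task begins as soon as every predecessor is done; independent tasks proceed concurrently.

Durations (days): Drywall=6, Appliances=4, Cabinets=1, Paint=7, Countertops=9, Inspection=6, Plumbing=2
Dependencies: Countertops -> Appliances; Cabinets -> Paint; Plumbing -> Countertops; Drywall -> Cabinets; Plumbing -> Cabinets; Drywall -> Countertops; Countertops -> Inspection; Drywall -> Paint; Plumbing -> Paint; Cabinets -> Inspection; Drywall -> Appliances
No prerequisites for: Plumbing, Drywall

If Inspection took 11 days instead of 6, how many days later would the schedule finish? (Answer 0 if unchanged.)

The binding path is Drywall→Countertops→Inspection = 6+9+6 = 21; finish at 21 days.
Since Inspection is critical, the +5 change carries straight to that chain (now 26 days).
The critical path is still Drywall→Countertops→Inspection; finish is now 26 days.
Change in finish: 26 − 21 = +5 days.

5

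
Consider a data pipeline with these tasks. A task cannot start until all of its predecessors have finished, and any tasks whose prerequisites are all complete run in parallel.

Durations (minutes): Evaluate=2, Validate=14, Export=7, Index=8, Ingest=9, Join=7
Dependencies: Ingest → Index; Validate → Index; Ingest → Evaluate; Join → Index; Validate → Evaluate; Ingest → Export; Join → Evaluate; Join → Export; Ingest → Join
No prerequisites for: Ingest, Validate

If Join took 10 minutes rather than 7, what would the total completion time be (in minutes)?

Baseline: Ingest→Join→Index = 9+7+8 = 24 → 24 minutes.
Join lies on that path, so at 10 minutes the path becomes 27 minutes.
That remains the longest chain; total 27 minutes.

27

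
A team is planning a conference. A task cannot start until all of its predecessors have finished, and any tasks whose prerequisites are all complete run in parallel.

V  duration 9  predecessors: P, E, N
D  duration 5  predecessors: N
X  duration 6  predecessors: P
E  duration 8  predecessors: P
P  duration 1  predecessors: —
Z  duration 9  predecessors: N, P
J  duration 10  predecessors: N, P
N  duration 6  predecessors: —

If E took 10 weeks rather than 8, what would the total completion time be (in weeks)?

20

Critical path before the change: P→E→V = 1+8+9 = 18 giving 18 weeks.
Since E is critical, the +2 change carries straight to that chain (now 20 weeks).
No other chain overtakes it, so the finish is 20 weeks.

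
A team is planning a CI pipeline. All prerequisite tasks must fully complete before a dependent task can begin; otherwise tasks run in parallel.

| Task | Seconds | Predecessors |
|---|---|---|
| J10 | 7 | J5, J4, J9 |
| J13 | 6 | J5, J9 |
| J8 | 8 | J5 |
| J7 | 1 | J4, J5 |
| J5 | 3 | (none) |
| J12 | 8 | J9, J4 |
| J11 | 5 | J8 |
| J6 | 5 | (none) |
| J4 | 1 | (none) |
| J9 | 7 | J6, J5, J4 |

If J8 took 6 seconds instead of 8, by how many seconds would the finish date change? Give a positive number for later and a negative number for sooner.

0

Critical path before the change: J6→J9→J12 = 5+7+8 = 20 giving 20 seconds.
J8 has 4 seconds of float (longest path through it is 16).
That remains the longest chain; total 20 seconds.
Change in finish: 20 − 20 = +0 seconds.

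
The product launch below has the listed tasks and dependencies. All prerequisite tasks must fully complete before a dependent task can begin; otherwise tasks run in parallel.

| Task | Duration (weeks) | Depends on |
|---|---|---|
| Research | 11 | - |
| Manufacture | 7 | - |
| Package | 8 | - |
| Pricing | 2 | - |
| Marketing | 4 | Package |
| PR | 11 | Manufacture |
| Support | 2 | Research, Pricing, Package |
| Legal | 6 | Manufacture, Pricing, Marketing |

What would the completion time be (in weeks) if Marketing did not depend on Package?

18

With the dependency in place, Manufacture→PR = 7+11 = 18 sets the finish at 18 weeks.
Without Package→Marketing, Marketing's earliest start moves from 8 to 0.
After: Manufacture→PR = 7+11 = 18 → 18 weeks.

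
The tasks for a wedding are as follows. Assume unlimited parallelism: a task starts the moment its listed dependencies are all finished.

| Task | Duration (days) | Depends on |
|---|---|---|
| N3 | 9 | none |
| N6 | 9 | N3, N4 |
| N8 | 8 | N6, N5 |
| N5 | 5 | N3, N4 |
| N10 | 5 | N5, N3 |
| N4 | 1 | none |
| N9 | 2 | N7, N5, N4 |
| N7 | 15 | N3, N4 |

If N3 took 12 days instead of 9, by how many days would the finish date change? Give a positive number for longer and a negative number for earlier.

Critical path before the change: N3→N6→N8 = 9+9+8 = 26 giving 26 days.
N3 lies on that path, so at 12 days the path becomes 29 days.
No other chain overtakes it, so the finish is 29 days.
Change in finish: 29 − 26 = +3 days.

3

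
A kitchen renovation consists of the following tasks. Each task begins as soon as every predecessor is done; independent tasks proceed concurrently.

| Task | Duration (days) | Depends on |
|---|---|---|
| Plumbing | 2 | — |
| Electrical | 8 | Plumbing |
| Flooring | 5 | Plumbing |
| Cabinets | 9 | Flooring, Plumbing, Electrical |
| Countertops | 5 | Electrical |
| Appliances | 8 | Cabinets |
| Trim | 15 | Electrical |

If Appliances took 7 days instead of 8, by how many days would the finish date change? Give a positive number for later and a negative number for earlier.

-1

The binding path is Plumbing→Electrical→Cabinets→Appliances = 2+8+9+8 = 27; finish at 27 days.
Since Appliances is critical, the -1 change carries straight to that chain (now 26 days).
That remains the longest chain; total 26 days.
Change in finish: 26 − 27 = -1 days.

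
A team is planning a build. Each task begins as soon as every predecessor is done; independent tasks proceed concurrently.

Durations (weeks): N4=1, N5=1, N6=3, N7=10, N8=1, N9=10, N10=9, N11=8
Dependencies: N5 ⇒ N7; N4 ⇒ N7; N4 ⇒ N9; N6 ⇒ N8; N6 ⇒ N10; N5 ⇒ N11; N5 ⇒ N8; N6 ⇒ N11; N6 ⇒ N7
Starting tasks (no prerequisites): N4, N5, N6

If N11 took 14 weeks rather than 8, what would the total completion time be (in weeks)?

17

As given, the longest chain is N6→N7 = 3+10 = 13, so the finish is 13 weeks.
The longest path through N11 is only 11 weeks, so N11 has float 2.
The binding chain switches to N6→N11 = 3+14 = 17; finish 17 weeks.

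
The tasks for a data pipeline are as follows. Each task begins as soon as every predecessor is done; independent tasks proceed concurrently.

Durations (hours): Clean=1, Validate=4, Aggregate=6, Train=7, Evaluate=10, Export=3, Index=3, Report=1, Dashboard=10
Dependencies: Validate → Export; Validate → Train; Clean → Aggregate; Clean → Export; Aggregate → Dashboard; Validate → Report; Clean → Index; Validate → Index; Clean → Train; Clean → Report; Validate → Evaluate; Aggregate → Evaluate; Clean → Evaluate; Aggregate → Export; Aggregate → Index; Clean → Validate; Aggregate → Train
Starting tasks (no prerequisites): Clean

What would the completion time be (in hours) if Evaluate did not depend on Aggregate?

17

With the dependency in place, Clean→Aggregate→Evaluate = 1+6+10 = 17 sets the finish at 17 hours.
Without Aggregate→Evaluate, Evaluate's earliest start moves from 7 to 5.
The longest chain is now Clean→Aggregate→Dashboard = 1+6+10 = 17, so the schedule takes 17 hours.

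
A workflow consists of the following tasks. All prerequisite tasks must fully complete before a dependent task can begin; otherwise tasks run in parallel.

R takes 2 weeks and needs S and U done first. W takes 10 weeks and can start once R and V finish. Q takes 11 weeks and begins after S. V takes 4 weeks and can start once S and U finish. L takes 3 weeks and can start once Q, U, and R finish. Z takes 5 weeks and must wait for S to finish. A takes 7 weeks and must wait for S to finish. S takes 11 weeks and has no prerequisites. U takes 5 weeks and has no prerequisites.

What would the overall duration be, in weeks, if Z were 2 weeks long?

Critical path before the change: S→V→W = 11+4+10 = 25 giving 25 weeks.
Z is off the critical path — its longest chain is 16 weeks, giving 9 of slack.
The critical path is still S→V→W; finish is now 25 weeks.

25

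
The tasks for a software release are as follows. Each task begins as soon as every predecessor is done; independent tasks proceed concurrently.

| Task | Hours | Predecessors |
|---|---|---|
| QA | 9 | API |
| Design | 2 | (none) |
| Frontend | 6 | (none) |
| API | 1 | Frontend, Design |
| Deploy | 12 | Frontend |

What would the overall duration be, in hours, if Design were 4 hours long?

18

As given, the longest chain is Frontend→Deploy = 6+12 = 18, so the finish is 18 hours.
Design is off the critical path — its longest chain is 12 hours, giving 6 of slack.
The critical path is still Frontend→Deploy; finish is now 18 hours.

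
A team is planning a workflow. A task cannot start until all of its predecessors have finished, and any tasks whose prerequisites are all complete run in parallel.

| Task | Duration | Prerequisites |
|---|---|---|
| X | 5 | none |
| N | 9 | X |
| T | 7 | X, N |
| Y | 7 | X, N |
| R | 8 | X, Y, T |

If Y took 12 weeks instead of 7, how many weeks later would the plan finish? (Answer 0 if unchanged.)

5

Baseline: X→N→Y→R = 5+9+7+8 = 29 → 29 weeks.
Y is on the critical path; changing it to 12 makes that path 34 weeks.
No other chain overtakes it, so the finish is 34 weeks.
Change in finish: 34 − 29 = +5 weeks.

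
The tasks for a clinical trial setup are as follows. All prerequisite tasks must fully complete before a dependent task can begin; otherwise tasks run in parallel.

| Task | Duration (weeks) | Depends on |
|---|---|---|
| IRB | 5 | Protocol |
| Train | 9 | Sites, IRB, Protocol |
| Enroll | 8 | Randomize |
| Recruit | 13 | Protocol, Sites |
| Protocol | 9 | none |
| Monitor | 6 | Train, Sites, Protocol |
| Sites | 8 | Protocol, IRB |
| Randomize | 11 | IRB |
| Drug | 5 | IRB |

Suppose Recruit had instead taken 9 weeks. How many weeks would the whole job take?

37

The binding path is Protocol→IRB→Sites→Train→Monitor = 9+5+8+9+6 = 37; finish at 37 weeks.
The longest path through Recruit is only 35 weeks, so Recruit has float 2.
The critical path is still Protocol→IRB→Sites→Train→Monitor; finish is now 37 weeks.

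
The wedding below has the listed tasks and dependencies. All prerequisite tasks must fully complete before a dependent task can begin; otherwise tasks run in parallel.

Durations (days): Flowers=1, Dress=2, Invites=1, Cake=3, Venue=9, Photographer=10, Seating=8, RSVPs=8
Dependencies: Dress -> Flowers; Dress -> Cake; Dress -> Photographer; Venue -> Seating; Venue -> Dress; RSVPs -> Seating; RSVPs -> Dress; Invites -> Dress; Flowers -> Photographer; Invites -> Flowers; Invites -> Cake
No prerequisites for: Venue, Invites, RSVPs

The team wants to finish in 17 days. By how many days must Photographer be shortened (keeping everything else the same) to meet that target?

5

Current finish: 22 days; target: 17.
Photographer is on every critical path, so each day cut from Photographer cuts the finish by one (this holds down to a finish of 17).
Need 22 − 17 = 5 days off Photographer → Photographer becomes 5 days, finish becomes 17.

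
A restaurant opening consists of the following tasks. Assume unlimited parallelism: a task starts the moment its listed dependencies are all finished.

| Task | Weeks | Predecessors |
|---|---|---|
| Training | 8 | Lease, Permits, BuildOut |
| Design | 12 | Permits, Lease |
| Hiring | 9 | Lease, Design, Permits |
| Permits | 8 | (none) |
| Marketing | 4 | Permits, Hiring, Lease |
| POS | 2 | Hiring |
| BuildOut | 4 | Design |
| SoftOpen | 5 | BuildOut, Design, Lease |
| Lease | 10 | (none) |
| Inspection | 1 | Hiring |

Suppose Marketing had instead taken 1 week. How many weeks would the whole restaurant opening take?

34

Critical path before the change: Lease→Design→Hiring→Marketing = 10+12+9+4 = 35 giving 35 weeks.
Marketing is on the critical path; changing it to 1 makes that path 32 weeks.
The binding chain switches to Lease→Design→BuildOut→Training = 10+12+4+8 = 34; finish 34 weeks.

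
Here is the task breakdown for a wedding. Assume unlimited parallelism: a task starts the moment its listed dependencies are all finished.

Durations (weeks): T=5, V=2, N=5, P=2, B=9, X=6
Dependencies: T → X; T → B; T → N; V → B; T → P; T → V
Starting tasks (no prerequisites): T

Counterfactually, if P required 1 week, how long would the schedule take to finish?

16

Critical path before the change: T→V→B = 5+2+9 = 16 giving 16 weeks.
P has 9 weeks of float (longest path through it is 7).
No other chain overtakes it, so the finish is 16 weeks.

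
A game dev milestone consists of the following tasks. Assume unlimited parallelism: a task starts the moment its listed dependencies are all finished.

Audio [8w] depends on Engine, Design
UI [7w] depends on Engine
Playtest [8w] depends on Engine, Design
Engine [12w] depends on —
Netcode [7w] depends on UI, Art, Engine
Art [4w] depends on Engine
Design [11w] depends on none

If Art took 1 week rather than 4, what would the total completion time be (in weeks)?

26

Actual critical path: Engine→UI→Netcode = 12+7+7 = 26 ⇒ 26 weeks.
The longest path through Art is only 23 weeks, so Art has float 3.
That remains the longest chain; total 26 weeks.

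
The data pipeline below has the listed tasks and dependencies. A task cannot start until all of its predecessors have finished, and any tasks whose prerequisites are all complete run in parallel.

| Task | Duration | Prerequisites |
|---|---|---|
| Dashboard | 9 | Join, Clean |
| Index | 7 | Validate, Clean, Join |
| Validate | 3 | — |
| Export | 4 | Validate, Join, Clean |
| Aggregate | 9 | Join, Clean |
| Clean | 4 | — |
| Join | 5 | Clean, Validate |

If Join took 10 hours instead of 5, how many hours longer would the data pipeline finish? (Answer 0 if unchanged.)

Baseline: Clean→Join→Aggregate = 4+5+9 = 18 → 18 hours.
Since Join is critical, the +5 change carries straight to that chain (now 23 hours).
That remains the longest chain; total 23 hours.
Change in finish: 23 − 18 = +5 hours.

5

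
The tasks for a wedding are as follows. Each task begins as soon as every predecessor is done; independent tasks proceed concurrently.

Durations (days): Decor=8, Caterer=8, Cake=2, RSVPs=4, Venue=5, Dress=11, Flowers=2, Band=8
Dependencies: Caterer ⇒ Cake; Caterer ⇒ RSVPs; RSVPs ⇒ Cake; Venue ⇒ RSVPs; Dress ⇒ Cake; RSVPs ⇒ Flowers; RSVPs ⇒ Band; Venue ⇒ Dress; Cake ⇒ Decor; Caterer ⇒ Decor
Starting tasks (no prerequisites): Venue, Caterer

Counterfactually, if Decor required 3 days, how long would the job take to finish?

As given, the longest chain is Venue→Dress→Cake→Decor = 5+11+2+8 = 26, so the finish is 26 days.
Decor lies on that path, so at 3 days the path becomes 21 days.
That remains the longest chain; total 21 days.

21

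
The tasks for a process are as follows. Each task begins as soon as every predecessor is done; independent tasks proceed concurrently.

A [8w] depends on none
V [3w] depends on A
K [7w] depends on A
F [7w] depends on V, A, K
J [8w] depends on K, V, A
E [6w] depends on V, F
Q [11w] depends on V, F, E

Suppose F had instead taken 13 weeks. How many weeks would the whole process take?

45

The binding path is A→K→F→E→Q = 8+7+7+6+11 = 39; finish at 39 weeks.
F is on the critical path; changing it to 13 makes that path 45 weeks.
No other chain overtakes it, so the finish is 45 weeks.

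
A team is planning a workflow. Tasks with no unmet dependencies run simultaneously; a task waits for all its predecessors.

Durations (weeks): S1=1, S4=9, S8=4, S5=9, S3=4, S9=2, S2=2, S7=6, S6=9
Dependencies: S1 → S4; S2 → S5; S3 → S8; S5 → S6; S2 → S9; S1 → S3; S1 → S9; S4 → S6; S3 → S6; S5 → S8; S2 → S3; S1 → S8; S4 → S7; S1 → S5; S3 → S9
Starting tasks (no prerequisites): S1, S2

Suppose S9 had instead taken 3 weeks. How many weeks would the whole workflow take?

As given, the longest chain is S2→S5→S6 = 2+9+9 = 20, so the finish is 20 weeks.
S9 has 12 weeks of float (longest path through it is 8).
No other chain overtakes it, so the finish is 20 weeks.

20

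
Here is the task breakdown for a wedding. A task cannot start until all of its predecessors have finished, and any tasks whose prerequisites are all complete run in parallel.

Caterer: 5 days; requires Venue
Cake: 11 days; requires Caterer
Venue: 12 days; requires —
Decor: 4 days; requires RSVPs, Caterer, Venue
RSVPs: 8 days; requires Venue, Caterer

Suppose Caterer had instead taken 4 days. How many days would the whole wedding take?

Baseline: Venue→Caterer→RSVPs→Decor = 12+5+8+4 = 29 → 29 days.
Caterer lies on that path, so at 4 days the path becomes 28 days.
The critical path is still Venue→Caterer→RSVPs→Decor; finish is now 28 days.

28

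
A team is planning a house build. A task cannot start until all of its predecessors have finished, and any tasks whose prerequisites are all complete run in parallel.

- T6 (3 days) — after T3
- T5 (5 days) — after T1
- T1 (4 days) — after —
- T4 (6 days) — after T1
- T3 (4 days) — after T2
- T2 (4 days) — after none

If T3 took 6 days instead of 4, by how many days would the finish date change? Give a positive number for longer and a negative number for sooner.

Baseline: T2→T3→T6 = 4+4+3 = 11 → 11 days.
Since T3 is critical, the +2 change carries straight to that chain (now 13 days).
The critical path is still T2→T3→T6; finish is now 13 days.
Change in finish: 13 − 11 = +2 days.

2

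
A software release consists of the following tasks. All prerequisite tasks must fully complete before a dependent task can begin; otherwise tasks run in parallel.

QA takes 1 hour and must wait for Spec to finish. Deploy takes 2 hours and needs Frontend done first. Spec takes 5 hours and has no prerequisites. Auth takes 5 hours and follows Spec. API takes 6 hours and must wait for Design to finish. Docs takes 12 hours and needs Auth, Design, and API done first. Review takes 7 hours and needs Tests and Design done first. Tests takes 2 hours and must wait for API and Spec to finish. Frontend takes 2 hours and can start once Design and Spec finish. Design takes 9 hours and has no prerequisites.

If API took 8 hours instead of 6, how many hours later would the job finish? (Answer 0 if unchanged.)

Actual critical path: Design→API→Docs = 9+6+12 = 27 ⇒ 27 hours.
API is on the critical path; changing it to 8 makes that path 29 hours.
No other chain overtakes it, so the finish is 29 hours.
Change in finish: 29 − 27 = +2 hours.

2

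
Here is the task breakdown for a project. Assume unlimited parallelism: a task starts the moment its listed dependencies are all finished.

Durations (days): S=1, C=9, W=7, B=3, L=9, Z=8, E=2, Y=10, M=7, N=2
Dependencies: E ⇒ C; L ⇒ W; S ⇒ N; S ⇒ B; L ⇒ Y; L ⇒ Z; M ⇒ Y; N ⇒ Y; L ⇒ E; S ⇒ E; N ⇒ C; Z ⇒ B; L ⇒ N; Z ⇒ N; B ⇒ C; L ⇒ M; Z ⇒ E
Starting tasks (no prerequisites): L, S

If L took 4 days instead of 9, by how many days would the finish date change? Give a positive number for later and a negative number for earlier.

As given, the longest chain is L→Z→N→Y = 9+8+2+10 = 29, so the finish is 29 days.
L lies on that path, so at 4 days the path becomes 24 days.
That remains the longest chain; total 24 days.
Change in finish: 24 − 29 = -5 days.

-5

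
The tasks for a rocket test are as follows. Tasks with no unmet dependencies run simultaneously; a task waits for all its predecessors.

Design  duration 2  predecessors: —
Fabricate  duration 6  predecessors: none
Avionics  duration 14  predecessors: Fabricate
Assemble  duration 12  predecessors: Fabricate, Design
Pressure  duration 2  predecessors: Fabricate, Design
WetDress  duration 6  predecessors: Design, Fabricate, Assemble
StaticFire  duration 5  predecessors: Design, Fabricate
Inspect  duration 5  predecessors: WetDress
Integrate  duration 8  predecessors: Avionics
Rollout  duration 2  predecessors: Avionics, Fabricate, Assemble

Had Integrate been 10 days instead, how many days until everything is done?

30

As given, the longest chain is Fabricate→Assemble→WetDress→Inspect = 6+12+6+5 = 29, so the finish is 29 days.
Integrate is off the critical path — its longest chain is 28 days, giving 1 of slack.
The binding chain switches to Fabricate→Avionics→Integrate = 6+14+10 = 30; finish 30 days.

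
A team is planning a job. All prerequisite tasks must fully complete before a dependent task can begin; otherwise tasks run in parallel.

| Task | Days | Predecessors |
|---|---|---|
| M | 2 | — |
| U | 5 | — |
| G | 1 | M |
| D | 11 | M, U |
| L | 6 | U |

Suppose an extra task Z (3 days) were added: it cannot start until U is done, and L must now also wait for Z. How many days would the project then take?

16

Originally the project takes 16 days.
With Z inserted, L now waits for max(U, Z).
New critical path: U→D = 5+11 = 16 ⇒ 16 days.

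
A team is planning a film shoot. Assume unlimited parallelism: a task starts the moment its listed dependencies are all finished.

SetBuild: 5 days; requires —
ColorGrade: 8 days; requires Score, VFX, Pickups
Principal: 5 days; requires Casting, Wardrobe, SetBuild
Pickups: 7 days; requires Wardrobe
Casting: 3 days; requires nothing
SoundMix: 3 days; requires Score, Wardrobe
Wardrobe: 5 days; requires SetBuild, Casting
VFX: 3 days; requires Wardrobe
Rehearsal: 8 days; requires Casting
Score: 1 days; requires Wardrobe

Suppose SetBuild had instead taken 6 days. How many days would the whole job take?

As given, the longest chain is SetBuild→Wardrobe→Pickups→ColorGrade = 5+5+7+8 = 25, so the finish is 25 days.
SetBuild is on the critical path; changing it to 6 makes that path 26 days.
No other chain overtakes it, so the finish is 26 days.

26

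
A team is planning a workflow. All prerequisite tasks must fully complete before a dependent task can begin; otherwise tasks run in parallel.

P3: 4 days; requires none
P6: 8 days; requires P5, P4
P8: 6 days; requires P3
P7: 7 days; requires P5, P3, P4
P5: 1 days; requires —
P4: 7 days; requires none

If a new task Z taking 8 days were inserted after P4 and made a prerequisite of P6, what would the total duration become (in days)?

23

Originally the job takes 15 days.
With Z inserted, P6 now waits for max(P5, P4, Z).
New critical path: P4→Z→P6 = 7+8+8 = 23 ⇒ 23 days.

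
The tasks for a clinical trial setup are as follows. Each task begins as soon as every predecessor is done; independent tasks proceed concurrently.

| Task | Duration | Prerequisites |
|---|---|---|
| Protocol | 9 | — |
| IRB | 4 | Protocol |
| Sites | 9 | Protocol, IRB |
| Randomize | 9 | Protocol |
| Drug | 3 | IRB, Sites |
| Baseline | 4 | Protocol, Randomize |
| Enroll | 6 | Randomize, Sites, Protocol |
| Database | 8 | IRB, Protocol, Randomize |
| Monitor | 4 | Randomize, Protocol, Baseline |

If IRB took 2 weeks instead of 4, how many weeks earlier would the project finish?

2

Actual critical path: Protocol→IRB→Sites→Enroll = 9+4+9+6 = 28 ⇒ 28 weeks.
IRB lies on that path, so at 2 weeks the path becomes 26 weeks.
The critical path is still Protocol→IRB→Sites→Enroll; finish is now 26 weeks.
Change in finish: 26 − 28 = -2 weeks.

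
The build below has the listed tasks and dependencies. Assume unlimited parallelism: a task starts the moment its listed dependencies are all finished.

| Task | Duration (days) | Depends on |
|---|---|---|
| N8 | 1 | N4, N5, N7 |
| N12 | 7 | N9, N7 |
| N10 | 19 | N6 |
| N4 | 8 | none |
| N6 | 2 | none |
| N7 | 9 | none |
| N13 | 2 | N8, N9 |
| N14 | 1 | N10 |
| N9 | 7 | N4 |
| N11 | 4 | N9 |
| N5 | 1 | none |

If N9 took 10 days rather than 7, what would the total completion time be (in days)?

25

The binding path is N4→N9→N12 = 8+7+7 = 22; finish at 22 days.
N9 is on the critical path; changing it to 10 makes that path 25 days.
That remains the longest chain; total 25 days.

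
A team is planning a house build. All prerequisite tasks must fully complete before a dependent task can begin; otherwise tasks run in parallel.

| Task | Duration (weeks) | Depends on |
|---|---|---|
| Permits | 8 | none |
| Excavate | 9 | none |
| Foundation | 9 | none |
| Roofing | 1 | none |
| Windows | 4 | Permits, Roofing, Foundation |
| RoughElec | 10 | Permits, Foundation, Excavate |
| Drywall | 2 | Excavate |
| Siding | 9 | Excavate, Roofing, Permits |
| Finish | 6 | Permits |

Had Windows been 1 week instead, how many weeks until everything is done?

As given, the longest chain is Excavate→RoughElec = 9+10 = 19, so the finish is 19 weeks.
Windows has 6 weeks of float (longest path through it is 13).
That remains the longest chain; total 19 weeks.

19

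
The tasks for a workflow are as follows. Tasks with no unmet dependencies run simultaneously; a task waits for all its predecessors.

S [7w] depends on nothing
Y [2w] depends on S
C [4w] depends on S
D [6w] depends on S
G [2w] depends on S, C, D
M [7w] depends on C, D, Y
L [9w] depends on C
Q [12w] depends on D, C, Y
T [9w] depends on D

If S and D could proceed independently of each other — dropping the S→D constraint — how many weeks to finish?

Original critical path: S→D→Q = 7+6+12 = 25 ⇒ 25 weeks.
Without S→D, D's earliest start moves from 7 to 0.
The longest chain is now S→C→Q = 7+4+12 = 23, so the workflow takes 23 weeks.

23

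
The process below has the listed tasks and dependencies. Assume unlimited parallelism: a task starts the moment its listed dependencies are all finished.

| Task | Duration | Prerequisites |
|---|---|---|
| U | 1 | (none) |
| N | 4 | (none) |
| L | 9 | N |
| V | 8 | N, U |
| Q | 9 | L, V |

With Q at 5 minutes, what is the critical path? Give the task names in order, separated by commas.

N, L, Q

Critical path before the change: N→L→Q = 4+9+9 = 22 giving 22 minutes.
Since Q is critical, the -4 change carries straight to that chain (now 18 minutes).
That remains the longest chain; total 18 minutes.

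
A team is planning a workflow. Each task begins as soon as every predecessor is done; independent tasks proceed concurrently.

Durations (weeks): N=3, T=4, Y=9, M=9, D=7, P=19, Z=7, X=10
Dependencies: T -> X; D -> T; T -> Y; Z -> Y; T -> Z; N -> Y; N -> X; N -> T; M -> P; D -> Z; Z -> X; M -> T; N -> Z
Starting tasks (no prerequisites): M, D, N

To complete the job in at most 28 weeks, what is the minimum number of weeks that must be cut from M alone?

2

Current finish: 30 weeks; target: 28.
M is on every critical path, so each week cut from M cuts the finish by one (this holds down to a finish of 28).
Need 30 − 28 = 2 weeks off M → M becomes 7 weeks, finish becomes 28.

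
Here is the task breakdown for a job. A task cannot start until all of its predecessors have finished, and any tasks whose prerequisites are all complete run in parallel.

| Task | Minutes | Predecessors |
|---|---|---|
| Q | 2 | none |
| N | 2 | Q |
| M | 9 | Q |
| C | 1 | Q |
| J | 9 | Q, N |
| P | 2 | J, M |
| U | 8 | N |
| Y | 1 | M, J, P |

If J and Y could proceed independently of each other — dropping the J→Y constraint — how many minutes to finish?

16

With the dependency in place, Q→N→J→P→Y = 2+2+9+2+1 = 16 sets the finish at 16 minutes.
Dropping J→Y doesn't change Y's earliest start (15); another predecessor still binds.
The longest chain is now Q→N→J→P→Y = 2+2+9+2+1 = 16, so the schedule takes 16 minutes.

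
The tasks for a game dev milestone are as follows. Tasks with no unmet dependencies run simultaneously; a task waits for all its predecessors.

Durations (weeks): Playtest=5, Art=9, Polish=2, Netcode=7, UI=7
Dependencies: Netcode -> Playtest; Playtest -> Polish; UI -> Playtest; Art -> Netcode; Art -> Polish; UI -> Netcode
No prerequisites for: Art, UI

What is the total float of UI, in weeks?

Critical path: Art→Netcode→Playtest→Polish = 9+7+5+2 = 23, so the finish is 23 weeks.
Longest path through UI: 21 weeks (earliest finish 7, latest finish 9).
Float = 23 − 21 = 2.

2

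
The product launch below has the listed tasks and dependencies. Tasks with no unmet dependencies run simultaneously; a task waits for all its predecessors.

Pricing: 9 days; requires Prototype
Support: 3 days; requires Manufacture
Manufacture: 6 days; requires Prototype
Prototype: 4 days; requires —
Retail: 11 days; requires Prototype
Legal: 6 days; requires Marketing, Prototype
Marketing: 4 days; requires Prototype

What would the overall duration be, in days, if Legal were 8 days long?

The binding path is Prototype→Retail = 4+11 = 15; finish at 15 days.
Legal is off the critical path — its longest chain is 14 days, giving 1 of slack.
The binding chain switches to Prototype→Marketing→Legal = 4+4+8 = 16; finish 16 days.

16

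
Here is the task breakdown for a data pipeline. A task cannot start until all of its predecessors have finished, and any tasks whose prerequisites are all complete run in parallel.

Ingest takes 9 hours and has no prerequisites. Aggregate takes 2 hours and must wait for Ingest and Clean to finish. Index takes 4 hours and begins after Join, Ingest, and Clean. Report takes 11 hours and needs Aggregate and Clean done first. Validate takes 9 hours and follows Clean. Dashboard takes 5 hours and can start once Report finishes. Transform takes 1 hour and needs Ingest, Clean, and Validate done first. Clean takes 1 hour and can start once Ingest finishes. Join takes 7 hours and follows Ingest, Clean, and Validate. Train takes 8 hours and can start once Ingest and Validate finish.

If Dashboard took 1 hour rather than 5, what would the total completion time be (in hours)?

The binding path is Ingest→Clean→Validate→Join→Index = 9+1+9+7+4 = 30; finish at 30 hours.
Dashboard has 2 hours of float (longest path through it is 28).
That remains the longest chain; total 30 hours.

30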